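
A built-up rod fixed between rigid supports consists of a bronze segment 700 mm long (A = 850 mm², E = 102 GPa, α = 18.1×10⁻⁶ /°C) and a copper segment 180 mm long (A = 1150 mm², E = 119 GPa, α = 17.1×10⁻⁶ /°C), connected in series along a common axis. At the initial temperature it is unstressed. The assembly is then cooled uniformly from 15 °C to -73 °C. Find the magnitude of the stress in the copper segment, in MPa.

Free thermal contraction of the whole bar: Σ αᵢΔT Lᵢ = 18.1×10⁻⁶×88×700 + 17.1×10⁻⁶×88×180 = 1.386 mm.
The walls prevent any net length change, so an axial force P (same in every segment) develops. Compatibility: P · Σ Lᵢ/(AᵢEᵢ) = δ_free.
The series flexibility is Σ Lᵢ/(AᵢEᵢ) = 700/(850×102×10³) + 180/(1150×119×10³) = 9.389×10⁻⁶ mm/N.
So P = 1.386 / 9.389×10⁻⁶ = 147.6 kN, tensile.
σ_{copper} = P / A = 147600 / 1150 = 128.3 MPa.

σ ≈ 128 MPa (tensile)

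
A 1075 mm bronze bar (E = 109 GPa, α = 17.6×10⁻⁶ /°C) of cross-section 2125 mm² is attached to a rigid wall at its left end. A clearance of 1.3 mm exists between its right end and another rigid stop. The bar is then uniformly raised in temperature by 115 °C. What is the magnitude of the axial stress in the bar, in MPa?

σ ≈ 88.8 MPa (compressive)

Free thermal elongation = αΔT L = 17.6×10⁻⁶ × 115 × 1075 = 2.176 mm.
The gap closes (δ_free > 1.3 mm) and the wall then resists a further 2.176 − 1.3 = 0.8758 mm of expansion.
Compatibility: PL/(AE) = 0.8758 mm, so σ = P/A = E × (0.8758/1075) = 88.8 MPa.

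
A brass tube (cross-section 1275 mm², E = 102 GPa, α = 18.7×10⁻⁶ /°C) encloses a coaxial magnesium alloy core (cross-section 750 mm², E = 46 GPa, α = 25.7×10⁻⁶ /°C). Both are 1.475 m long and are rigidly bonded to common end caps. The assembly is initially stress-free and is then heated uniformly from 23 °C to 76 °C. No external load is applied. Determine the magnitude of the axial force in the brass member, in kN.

P ≈ 10.1 kN (tensile in the brass)

Both members must finish at the same length. With the larger α, the magnesium alloy tends to over-expand; the plates restrain it, putting the magnesium alloy in compression and the brass in tension. With no external load the two internal forces are equal and opposite, magnitude P.
Setting the final lengths equal and cancelling L: (α₁ − α₂)ΔT = P/(A₁E₁) + P/(A₂E₂).
|α₁ − α₂|·ΔT = 7×10⁻⁶ × 53 = 0.000371.
1/(A₁E₁) + 1/(A₂E₂) = 1/(1275×102×10³) + 1/(750×46×10³) = 3.667×10⁻⁸ N⁻¹.
So P = 0.000371 / 3.667×10⁻⁸ = 10.12 kN.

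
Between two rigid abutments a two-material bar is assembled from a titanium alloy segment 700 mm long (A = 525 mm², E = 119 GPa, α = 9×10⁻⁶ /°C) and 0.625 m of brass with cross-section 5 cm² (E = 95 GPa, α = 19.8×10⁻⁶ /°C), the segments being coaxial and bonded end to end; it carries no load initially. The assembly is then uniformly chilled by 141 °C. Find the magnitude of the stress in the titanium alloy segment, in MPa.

With the walls removed the bar would change length by δ_free = Σ αᵢΔT Lᵢ = 9×10⁻⁶×141×700 + 19.8×10⁻⁶×141×625 = 2.633 mm.
Since the ends are fixed, an axial force P builds up, equal in every segment, with P · Σ Lᵢ/(AᵢEᵢ) = δ_free.
The series flexibility is Σ Lᵢ/(AᵢEᵢ) = 700/(525×119×10³) + 625/(500×95×10³) = 2.436×10⁻⁵ mm/N.
P = 2.633 / 2.436×10⁻⁵ = 108100 N = 108.1 kN, tensile.
σ_{titanium alloy} = P / A = 108100 / 525 = 205.9 MPa.

σ ≈ 206 MPa (tensile)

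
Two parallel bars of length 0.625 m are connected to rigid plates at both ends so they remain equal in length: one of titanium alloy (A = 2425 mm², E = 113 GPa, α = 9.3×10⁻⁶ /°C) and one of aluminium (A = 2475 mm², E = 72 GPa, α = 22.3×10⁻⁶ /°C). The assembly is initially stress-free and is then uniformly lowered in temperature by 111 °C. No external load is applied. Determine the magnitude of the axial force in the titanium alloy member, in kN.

P ≈ 156 kN (compressive in the titanium alloy)

Equilibrium of a rigid end plate with no external load gives equal and opposite internal forces ±P in the two members. Since α_{aluminium} > α_{titanium alloy}, cooling drives the aluminium into tension and the titanium alloy into compression.
Setting the final lengths equal and cancelling L: (α₁ − α₂)ΔT = P/(A₁E₁) + P/(A₂E₂).
|α₁ − α₂|·ΔT = 13×10⁻⁶ × 111 = 0.001443.
1/(A₁E₁) + 1/(A₂E₂) = 1/(2425×113×10³) + 1/(2475×72×10³) = 9.261×10⁻⁹ N⁻¹.
So P = 0.001443 / 9.261×10⁻⁹ = 155.8 kN.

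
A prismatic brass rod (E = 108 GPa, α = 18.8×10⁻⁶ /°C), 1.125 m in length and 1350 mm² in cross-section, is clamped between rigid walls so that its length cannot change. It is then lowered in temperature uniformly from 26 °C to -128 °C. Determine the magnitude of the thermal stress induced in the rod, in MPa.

Because both ends are immovable the net strain is zero, and the suppressed thermal strain is αΔT = 18.8×10⁻⁶ × 154 = 2895.2×10⁻⁶.
σ = EαΔT = 108×10³ × 18.8×10⁻⁶ × 154 = 312.7 MPa (tensile; the rod is trying to contract).

σ ≈ 313 MPa (tensile)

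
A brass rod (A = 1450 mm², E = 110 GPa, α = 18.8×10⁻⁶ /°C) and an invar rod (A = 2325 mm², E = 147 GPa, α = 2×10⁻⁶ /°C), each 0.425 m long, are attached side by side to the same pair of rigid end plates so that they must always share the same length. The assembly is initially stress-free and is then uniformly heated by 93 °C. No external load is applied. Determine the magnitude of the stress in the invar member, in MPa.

σ ≈ 73.1 MPa (tensile)

Both members must finish at the same length. With the larger α, the brass tends to over-expand; the plates restrain it, putting the brass in compression and the invar in tension. With no external load the two internal forces are equal and opposite, magnitude P.
Compatibility of the two members (thermal + elastic change equal): (α₁ − α₂)ΔT = P·[1/(A₁E₁) + 1/(A₂E₂)].
|α₁ − α₂|·ΔT = 16.8×10⁻⁶ × 93 = 0.001562.
1/(A₁E₁) + 1/(A₂E₂) = 1/(1450×110×10³) + 1/(2325×147×10³) = 9.195×10⁻⁹ N⁻¹.
So P = 0.001562 / 9.195×10⁻⁹ = 169.9 kN.
σ_{invar} = P/A₂ = 169900/2325 = 73.08 MPa, tensile.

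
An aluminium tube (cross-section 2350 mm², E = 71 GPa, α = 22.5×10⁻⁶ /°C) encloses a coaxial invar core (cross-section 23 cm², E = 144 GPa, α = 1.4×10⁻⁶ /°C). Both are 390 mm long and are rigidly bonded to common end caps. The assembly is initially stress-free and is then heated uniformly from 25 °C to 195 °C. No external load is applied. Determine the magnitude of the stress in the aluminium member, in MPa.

σ ≈ 169 MPa (compressive)

Both members must finish at the same length. With the larger α, the aluminium tends to over-expand; the plates restrain it, putting the aluminium in compression and the invar in tension. With no external load the two internal forces are equal and opposite, magnitude P.
Equating the net (thermal + elastic) strains gives |α₁ − α₂|·ΔT = P·[1/(A₁E₁) + 1/(A₂E₂)].
|α₁ − α₂|·ΔT = 21.1×10⁻⁶ × 170 = 0.003587.
1/(A₁E₁) + 1/(A₂E₂) = 1/(2350×71×10³) + 1/(2300×144×10³) = 9.013×10⁻⁹ N⁻¹.
P = 0.003587 / 9.013×10⁻⁹ = 398000 N = 398 kN.
σ_{aluminium} = P/A₁ = 398000/2350 = 169.4 MPa, compressive.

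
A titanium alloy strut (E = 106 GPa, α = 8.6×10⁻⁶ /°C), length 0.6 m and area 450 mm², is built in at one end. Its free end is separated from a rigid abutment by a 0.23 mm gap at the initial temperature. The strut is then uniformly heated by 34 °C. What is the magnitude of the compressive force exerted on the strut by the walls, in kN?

P ≈ 0 kN

Free thermal elongation = αΔT L = 8.6×10⁻⁶ × 34 × 600 = 0.1754 mm.
Since δ_free = 0.175 mm is less than the 0.23 mm gap, the strut never touches the wall. No axial force develops.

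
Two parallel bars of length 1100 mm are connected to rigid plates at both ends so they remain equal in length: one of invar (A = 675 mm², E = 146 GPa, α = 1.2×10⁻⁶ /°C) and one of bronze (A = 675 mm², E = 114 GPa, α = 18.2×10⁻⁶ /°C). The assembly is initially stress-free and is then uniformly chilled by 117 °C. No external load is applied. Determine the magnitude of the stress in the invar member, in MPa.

Both members must finish at the same length. With the larger α, the bronze tends to over-contract; the plates restrain it, putting the bronze in tension and the invar in compression. With no external load the two internal forces are equal and opposite, magnitude P.
Equating the net (thermal + elastic) strains gives |α₁ − α₂|·ΔT = P·[1/(A₁E₁) + 1/(A₂E₂)].
|α₁ − α₂|·ΔT = 17×10⁻⁶ × 117 = 0.001989.
1/(A₁E₁) + 1/(A₂E₂) = 1/(675×146×10³) + 1/(675×114×10³) = 2.314×10⁻⁸ N⁻¹.
So P = 0.001989 / 2.314×10⁻⁸ = 85.95 kN.
σ_{invar} = P/A₁ = 85950/675 = 127.3 MPa, compressive.

σ ≈ 127 MPa (compressive)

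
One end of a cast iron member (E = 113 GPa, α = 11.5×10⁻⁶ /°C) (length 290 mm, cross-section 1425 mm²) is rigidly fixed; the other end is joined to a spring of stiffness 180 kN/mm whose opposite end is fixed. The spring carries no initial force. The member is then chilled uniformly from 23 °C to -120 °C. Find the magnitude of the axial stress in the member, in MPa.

σ ≈ 45.5 MPa (tensile)

The unrestrained thermal change is αΔT L = 11.5×10⁻⁶ × 143 × 290 = 0.4769 mm.
Let P be the tensile force in the spring. The member extends elastically by PL/(AE) and the spring stretches by P/k; together these equal δ_free.
So P = δ_free / [L/(AE) + 1/k] = 0.4769 / [ 290/(1425×113×10³) + 1/(180×10³) ].
P = 0.4769 / 7.357×10⁻⁶ = 64830 N.
σ = P/A = 64830/1425 = 45.49 MPa.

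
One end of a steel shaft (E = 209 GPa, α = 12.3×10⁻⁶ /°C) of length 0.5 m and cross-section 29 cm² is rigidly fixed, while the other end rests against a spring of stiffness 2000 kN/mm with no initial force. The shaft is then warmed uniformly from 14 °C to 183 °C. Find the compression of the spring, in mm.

Free thermal expansion: δ_free = αΔT L = 12.3×10⁻⁶ × 169 × 500 = 1.039 mm.
With a force P in the spring, the elastic change of the shaft is PL/(AE) and that of the spring is P/k; compatibility requires their sum to equal δ_free.
So P = δ_free / [L/(AE) + 1/k] = 1.039 / [ 500/(2900×209×10³) + 1/(2000×10³) ].
P = 1.039 / 1.325×10⁻⁶ = 784400 N.
Spring compression = P/k = 784400/(2000×10³) = 0.3922 mm.

δ ≈ 0.392 mm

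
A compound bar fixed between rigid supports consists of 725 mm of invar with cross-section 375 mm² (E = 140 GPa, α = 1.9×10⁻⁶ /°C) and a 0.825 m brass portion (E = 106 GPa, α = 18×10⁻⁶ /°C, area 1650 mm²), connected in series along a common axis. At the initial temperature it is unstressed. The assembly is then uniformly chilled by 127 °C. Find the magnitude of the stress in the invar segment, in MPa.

σ ≈ 297 MPa (tensile)

With the walls removed the bar would change length by δ_free = Σ αᵢΔT Lᵢ = 1.9×10⁻⁶×127×725 + 18×10⁻⁶×127×825 = 2.061 mm.
Since the ends are fixed, an axial force P builds up, equal in every segment, with P · Σ Lᵢ/(AᵢEᵢ) = δ_free.
Σ Lᵢ/(AᵢEᵢ) = 725/(375×140×10³) + 825/(1650×106×10³) = 1.853×10⁻⁵ mm/N.
P = 2.061 / 1.853×10⁻⁵ = 111200 N = 111.2 kN, tensile.
σ_{invar} = P / A = 111200 / 375 = 296.6 MPa.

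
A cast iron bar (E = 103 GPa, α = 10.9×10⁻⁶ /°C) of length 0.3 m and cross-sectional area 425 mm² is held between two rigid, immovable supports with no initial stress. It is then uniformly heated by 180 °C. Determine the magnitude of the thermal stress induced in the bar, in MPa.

σ ≈ 202 MPa (compressive)

Because both ends are immovable the net strain is zero, and the suppressed thermal strain is αΔT = 10.9×10⁻⁶ × 180 = 1962×10⁻⁶.
σ = EαΔT = 103×10³ × 10.9×10⁻⁶ × 180 = 202.1 MPa (compressive; the bar is trying to expand).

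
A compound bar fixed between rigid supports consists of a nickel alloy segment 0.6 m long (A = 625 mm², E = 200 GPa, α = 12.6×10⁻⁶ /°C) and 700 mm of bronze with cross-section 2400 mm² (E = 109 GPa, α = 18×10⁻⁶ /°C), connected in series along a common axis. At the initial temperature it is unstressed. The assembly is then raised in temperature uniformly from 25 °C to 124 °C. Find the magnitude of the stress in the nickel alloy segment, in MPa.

If the supports were absent, the total length change would be Σ αᵢΔT Lᵢ = 12.6×10⁻⁶×99×600 + 18×10⁻⁶×99×700 = 1.996 mm.
Since the ends are fixed, an axial force P builds up, equal in every segment, with P · Σ Lᵢ/(AᵢEᵢ) = δ_free.
Σ Lᵢ/(AᵢEᵢ) = 600/(625×200×10³) + 700/(2400×109×10³) = 7.476×10⁻⁶ mm/N.
So P = 1.996 / 7.476×10⁻⁶ = 267 kN, compressive.
σ_{nickel alloy} = P / A = 267000 / 625 = 427.2 MPa.

σ ≈ 427 MPa (compressive)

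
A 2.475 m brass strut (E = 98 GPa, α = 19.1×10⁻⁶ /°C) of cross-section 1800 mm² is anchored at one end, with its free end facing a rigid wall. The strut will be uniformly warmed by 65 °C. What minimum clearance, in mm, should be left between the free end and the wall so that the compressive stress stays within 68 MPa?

With no wall the strut would lengthen by αΔT L = 19.1×10⁻⁶ × 65 × 2475 = 3.073 mm.
A stress of 68 MPa corresponds to the wall pushing the strut back by σL/E = 68×2475/(98×10³) = 1.717 mm.
So the gap has to take up the difference, g_min = δ_free − σL/E = 3.073 − 1.717 = 1.355 mm.

g ≈ 1.36 mm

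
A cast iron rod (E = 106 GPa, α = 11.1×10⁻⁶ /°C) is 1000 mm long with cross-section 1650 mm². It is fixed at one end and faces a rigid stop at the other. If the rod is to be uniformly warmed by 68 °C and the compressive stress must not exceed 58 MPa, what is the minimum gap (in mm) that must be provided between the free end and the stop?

g ≈ 0.208 mm

Free expansion if unrestrained: δ_free = αΔT L = 11.1×10⁻⁶ × 68 × 1000 = 0.7548 mm.
At the allowable stress the elastic shortening the wall may impose is σL/E = 58 × 1000 / (106×10³) = 0.5472 mm.
So the gap has to take up the difference, g_min = δ_free − σL/E = 0.7548 − 0.5472 = 0.2076 mm.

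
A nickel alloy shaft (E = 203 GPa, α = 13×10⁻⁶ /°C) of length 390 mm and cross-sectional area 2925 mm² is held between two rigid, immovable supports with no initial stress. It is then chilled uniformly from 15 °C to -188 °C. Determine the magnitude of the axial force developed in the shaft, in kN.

The ends cannot move, so σ = EαΔT = 203×10³ × 13×10⁻⁶ × 203 = 535.7 MPa.
Axial force P = σA = 535.7 × 2925 = 1.567×10⁶ N = 1567 kN, tensile.

P ≈ 1570 kN (tensile)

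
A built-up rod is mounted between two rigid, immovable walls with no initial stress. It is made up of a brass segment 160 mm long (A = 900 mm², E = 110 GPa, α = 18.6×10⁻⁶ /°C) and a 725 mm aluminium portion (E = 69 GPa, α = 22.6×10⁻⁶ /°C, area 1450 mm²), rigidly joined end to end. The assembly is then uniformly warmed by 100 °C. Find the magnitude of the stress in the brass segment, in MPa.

σ ≈ 243 MPa (compressive)

With the walls removed the bar would change length by δ_free = Σ αᵢΔT Lᵢ = 18.6×10⁻⁶×100×160 + 22.6×10⁻⁶×100×725 = 1.936 mm.
The walls prevent any net length change, so an axial force P (same in every segment) develops. Compatibility: P · Σ Lᵢ/(AᵢEᵢ) = δ_free.
Σ Lᵢ/(AᵢEᵢ) = 160/(900×110×10³) + 725/(1450×69×10³) = 8.863×10⁻⁶ mm/N.
Hence P = δ_free / Σ(L/AE) = 1.936/8.863×10⁻⁶ = 218.5 kN (compressive).
σ_{brass} = P / A = 218500 / 900 = 242.7 MPa.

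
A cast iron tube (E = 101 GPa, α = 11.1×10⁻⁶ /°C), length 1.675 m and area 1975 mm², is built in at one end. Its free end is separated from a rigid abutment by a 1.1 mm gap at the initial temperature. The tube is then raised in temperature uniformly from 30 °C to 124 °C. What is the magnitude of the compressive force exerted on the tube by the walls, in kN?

Free thermal elongation = αΔT L = 11.1×10⁻⁶ × 94 × 1675 = 1.748 mm.
This exceeds the 1.1 mm gap, so the wall pushes back. The portion of expansion that must be recovered elastically is δ_free − gap = 1.748 − 1.1 = 0.6477 mm.
That suppressed elongation corresponds to σ = E·Δ/L = 101×10³ × 0.6477/1675 = 39.06 MPa.
Force on the wall = σA = 39.06 × 1975 mm² = 77.13 kN.

P ≈ 77.1 kN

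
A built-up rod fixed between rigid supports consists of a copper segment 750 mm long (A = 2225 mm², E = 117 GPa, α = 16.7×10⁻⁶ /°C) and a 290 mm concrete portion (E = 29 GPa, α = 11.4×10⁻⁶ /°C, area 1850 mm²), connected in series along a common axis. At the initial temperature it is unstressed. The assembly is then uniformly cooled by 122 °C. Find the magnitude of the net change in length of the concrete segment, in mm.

If the supports were absent, the total length change would be Σ αᵢΔT Lᵢ = 16.7×10⁻⁶×122×750 + 11.4×10⁻⁶×122×290 = 1.931 mm.
Since the ends are fixed, an axial force P builds up, equal in every segment, with P · Σ Lᵢ/(AᵢEᵢ) = δ_free.
The series flexibility is Σ Lᵢ/(AᵢEᵢ) = 750/(2225×117×10³) + 290/(1850×29×10³) = 8.286×10⁻⁶ mm/N.
P = 1.931 / 8.286×10⁻⁶ = 233100 N = 233.1 kN, tensile.
For the concrete segment, free thermal change = 11.4×10⁻⁶×122×290 = 0.4033 mm and elastic change from P = 233100×290/(1850×29×10³) = 1.26 mm; these oppose, so the net change is 0.857 mm (segment lengthens).

|ΔL| ≈ 0.857 mm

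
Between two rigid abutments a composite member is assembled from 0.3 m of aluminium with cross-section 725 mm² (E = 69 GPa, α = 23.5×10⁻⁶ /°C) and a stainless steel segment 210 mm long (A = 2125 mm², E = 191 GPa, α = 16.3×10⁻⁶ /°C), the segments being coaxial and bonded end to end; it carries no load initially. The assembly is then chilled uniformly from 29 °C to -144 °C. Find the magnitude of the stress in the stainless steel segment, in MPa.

If the supports were absent, the total length change would be Σ αᵢΔT Lᵢ = 23.5×10⁻⁶×173×300 + 16.3×10⁻⁶×173×210 = 1.812 mm.
Since the ends are fixed, an axial force P builds up, equal in every segment, with P · Σ Lᵢ/(AᵢEᵢ) = δ_free.
Σ Lᵢ/(AᵢEᵢ) = 300/(725×69×10³) + 210/(2125×191×10³) = 6.514×10⁻⁶ mm/N.
P = 1.812 / 6.514×10⁻⁶ = 278100 N = 278.1 kN, tensile.
σ_{stainless steel} = P / A = 278100 / 2125 = 130.9 MPa.

σ ≈ 131 MPa (tensile)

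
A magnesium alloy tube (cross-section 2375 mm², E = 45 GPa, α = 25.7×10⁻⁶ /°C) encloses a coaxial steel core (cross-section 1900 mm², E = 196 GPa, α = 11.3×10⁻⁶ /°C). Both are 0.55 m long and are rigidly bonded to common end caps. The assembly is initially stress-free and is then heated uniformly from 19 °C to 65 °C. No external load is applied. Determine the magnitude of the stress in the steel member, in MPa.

Both members must finish at the same length. With the larger α, the magnesium alloy tends to over-expand; the plates restrain it, putting the magnesium alloy in compression and the steel in tension. With no external load the two internal forces are equal and opposite, magnitude P.
Equating the net (thermal + elastic) strains gives |α₁ − α₂|·ΔT = P·[1/(A₁E₁) + 1/(A₂E₂)].
|α₁ − α₂|·ΔT = 14.4×10⁻⁶ × 46 = 0.0006624.
1/(A₁E₁) + 1/(A₂E₂) = 1/(2375×45×10³) + 1/(1900×196×10³) = 1.204×10⁻⁸ N⁻¹.
P = 0.0006624 / 1.204×10⁻⁸ = 55010 N = 55.01 kN.
σ_{steel} = P/A₂ = 55010/1900 = 28.95 MPa, tensile.

σ ≈ 29 MPa (tensile)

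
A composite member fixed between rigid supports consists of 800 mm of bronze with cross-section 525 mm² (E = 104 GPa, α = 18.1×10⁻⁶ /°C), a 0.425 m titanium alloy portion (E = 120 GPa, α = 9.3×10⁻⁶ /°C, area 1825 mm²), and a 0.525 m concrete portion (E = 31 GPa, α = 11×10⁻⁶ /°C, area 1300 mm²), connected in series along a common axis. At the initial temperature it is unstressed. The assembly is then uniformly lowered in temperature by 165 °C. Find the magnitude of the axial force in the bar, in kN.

If the supports were absent, the total length change would be Σ αᵢΔT Lᵢ = 18.1×10⁻⁶×165×800 + 9.3×10⁻⁶×165×425 + 11×10⁻⁶×165×525 = 3.994 mm.
The rigid supports impose zero overall length change; the single axial force P common to all segments must satisfy P Σ Lᵢ/(AᵢEᵢ) = δ_free.
Σ Lᵢ/(AᵢEᵢ) = 800/(525×104×10³) + 425/(1825×120×10³) + 525/(1300×31×10³) = 2.962×10⁻⁵ mm/N.
P = 3.994 / 2.962×10⁻⁵ = 134800 N = 134.8 kN, tensile.

P ≈ 135 kN (tensile)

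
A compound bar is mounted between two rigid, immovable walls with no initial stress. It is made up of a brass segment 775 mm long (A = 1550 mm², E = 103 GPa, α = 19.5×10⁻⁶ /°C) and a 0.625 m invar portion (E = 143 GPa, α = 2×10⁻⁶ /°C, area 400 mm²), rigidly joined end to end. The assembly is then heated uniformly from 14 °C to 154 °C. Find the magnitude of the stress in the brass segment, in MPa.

With the walls removed the bar would change length by δ_free = Σ αᵢΔT Lᵢ = 19.5×10⁻⁶×140×775 + 2×10⁻⁶×140×625 = 2.291 mm.
Since the ends are fixed, an axial force P builds up, equal in every segment, with P · Σ Lᵢ/(AᵢEᵢ) = δ_free.
Σ Lᵢ/(AᵢEᵢ) = 775/(1550×103×10³) + 625/(400×143×10³) = 1.578×10⁻⁵ mm/N.
P = 2.291 / 1.578×10⁻⁵ = 145200 N = 145.2 kN, compressive.
σ_{brass} = P / A = 145200 / 1550 = 93.65 MPa.

σ ≈ 93.7 MPa (compressive)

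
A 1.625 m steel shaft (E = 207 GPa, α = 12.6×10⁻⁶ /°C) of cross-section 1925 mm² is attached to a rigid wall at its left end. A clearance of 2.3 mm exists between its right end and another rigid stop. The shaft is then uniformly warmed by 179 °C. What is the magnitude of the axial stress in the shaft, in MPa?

σ ≈ 174 MPa (compressive)

Unrestrained expansion: δ_free = αΔT L = 12.6×10⁻⁶ × 179 × 1625 = 3.665 mm.
This exceeds the 2.3 mm gap, so the wall pushes back. The portion of expansion that must be recovered elastically is δ_free − gap = 3.665 − 2.3 = 1.365 mm.
That suppressed elongation corresponds to σ = E·Δ/L = 207×10³ × 1.365/1625 = 173.9 MPa.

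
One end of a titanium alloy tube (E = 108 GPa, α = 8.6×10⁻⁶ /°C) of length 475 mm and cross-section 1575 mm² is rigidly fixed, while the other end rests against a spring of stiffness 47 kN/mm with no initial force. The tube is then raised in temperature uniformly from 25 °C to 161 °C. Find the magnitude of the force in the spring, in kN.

The unrestrained thermal change is αΔT L = 8.6×10⁻⁶ × 136 × 475 = 0.5556 mm.
With a force P in the spring, the elastic change of the tube is PL/(AE) and that of the spring is P/k; compatibility requires their sum to equal δ_free.
So P = δ_free / [L/(AE) + 1/k] = 0.5556 / [ 475/(1575×108×10³) + 1/(47×10³) ].
P = 0.5556 / 2.407×10⁻⁵ = 23080 N.

P ≈ 23.1 kN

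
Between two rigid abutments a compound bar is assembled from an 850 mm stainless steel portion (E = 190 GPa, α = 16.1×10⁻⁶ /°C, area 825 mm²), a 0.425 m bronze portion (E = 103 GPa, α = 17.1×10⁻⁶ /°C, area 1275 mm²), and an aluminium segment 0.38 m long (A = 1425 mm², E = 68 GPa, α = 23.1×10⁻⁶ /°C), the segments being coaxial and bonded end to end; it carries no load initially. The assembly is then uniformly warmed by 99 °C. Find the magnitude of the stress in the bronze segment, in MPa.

σ ≈ 183 MPa (compressive)

If the supports were absent, the total length change would be Σ αᵢΔT Lᵢ = 16.1×10⁻⁶×99×850 + 17.1×10⁻⁶×99×425 + 23.1×10⁻⁶×99×380 = 2.943 mm.
Since the ends are fixed, an axial force P builds up, equal in every segment, with P · Σ Lᵢ/(AᵢEᵢ) = δ_free.
Σ Lᵢ/(AᵢEᵢ) = 850/(825×190×10³) + 425/(1275×103×10³) + 380/(1425×68×10³) = 1.258×10⁻⁵ mm/N.
P = 2.943 / 1.258×10⁻⁵ = 234000 N = 234 kN, compressive.
σ_{bronze} = P / A = 234000 / 1275 = 183.5 MPa.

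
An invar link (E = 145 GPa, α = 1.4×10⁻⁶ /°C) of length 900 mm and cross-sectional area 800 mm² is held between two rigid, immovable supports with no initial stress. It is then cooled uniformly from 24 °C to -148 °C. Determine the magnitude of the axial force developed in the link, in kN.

P ≈ 27.9 kN (tensile)

The ends cannot move, so σ = EαΔT = 145×10³ × 1.4×10⁻⁶ × 172 = 34.92 MPa.
Axial force P = σA = 34.92 × 800 = 27930 N = 27.93 kN, tensile.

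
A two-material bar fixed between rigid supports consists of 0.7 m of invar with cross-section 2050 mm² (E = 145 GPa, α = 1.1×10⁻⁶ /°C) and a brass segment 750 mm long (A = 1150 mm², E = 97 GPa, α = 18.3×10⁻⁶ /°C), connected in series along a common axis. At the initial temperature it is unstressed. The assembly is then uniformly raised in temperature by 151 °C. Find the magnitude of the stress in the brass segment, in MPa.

If the supports were absent, the total length change would be Σ αᵢΔT Lᵢ = 1.1×10⁻⁶×151×700 + 18.3×10⁻⁶×151×750 = 2.189 mm.
The walls prevent any net length change, so an axial force P (same in every segment) develops. Compatibility: P · Σ Lᵢ/(AᵢEᵢ) = δ_free.
The series flexibility is Σ Lᵢ/(AᵢEᵢ) = 700/(2050×145×10³) + 750/(1150×97×10³) = 9.078×10⁻⁶ mm/N.
P = 2.189 / 9.078×10⁻⁶ = 241100 N = 241.1 kN, compressive.
σ_{brass} = P / A = 241100 / 1150 = 209.6 MPa.

σ ≈ 210 MPa (compressive)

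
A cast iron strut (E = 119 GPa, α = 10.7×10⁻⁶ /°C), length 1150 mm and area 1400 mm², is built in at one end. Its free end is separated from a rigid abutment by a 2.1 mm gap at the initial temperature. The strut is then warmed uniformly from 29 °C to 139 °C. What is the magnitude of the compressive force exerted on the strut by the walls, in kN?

Free thermal elongation = αΔT L = 10.7×10⁻⁶ × 110 × 1150 = 1.354 mm.
This is smaller than the 2.1 mm clearance, so the strut expands freely without reaching the stop — the stress is zero.

P ≈ 0 kN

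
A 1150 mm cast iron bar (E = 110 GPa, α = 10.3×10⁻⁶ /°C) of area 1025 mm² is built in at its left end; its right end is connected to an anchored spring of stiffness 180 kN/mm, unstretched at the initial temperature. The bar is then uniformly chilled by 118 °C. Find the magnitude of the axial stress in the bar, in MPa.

σ ≈ 86.6 MPa (tensile)

Free thermal contraction: δ_free = αΔT L = 10.3×10⁻⁶ × 118 × 1150 = 1.398 mm.
Let P be the tensile force in the spring. The bar extends elastically by PL/(AE) and the spring stretches by P/k; together these equal δ_free.
P [ L/(AE) + 1/k ] = δ_free → P [ 1150/(1025×110×10³) + 1/(180×10³) ] = 1.398.
P = 1.398 / 1.576×10⁻⁵ = 88710 N.
σ = P/A = 88710/1025 = 86.55 MPa.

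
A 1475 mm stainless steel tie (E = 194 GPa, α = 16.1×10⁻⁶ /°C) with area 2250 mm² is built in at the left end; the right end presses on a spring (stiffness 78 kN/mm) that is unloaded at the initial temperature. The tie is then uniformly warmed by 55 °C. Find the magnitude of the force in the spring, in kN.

Free thermal expansion: δ_free = αΔT L = 16.1×10⁻⁶ × 55 × 1475 = 1.306 mm.
With a force P in the spring, the elastic change of the tie is PL/(AE) and that of the spring is P/k; compatibility requires their sum to equal δ_free.
P [ L/(AE) + 1/k ] = δ_free → P [ 1475/(2250×194×10³) + 1/(78×10³) ] = 1.306.
P = 1.306 / 1.62×10⁻⁵ = 80630 N.

P ≈ 80.6 kN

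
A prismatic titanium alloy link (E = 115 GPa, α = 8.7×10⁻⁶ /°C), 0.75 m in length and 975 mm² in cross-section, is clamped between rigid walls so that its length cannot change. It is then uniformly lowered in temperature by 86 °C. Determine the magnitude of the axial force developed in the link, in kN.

P ≈ 83.9 kN (tensile)

Full restraint means ε = 0, so the stress is σ = EαΔT = 115×10³ × 8.7×10⁻⁶ × 86 = 86.04 MPa.
Axial force P = σA = 86.04 × 975 = 83890 N = 83.89 kN, tensile.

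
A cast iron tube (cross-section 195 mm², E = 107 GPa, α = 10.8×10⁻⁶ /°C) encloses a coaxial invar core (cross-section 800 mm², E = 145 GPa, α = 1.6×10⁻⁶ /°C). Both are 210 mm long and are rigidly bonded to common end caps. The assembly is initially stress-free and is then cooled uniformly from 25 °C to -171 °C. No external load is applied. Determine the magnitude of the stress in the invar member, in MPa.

The cast iron has the larger α, so on cooling it would change length more than the invar if both were free. The rigid plates force a common final length, so the cast iron is put into tension and the invar into compression, with equal and opposite forces P (no external load).
Compatibility of the two members (thermal + elastic change equal): (α₁ − α₂)ΔT = P·[1/(A₁E₁) + 1/(A₂E₂)].
|α₁ − α₂|·ΔT = 9.2×10⁻⁶ × 196 = 0.001803.
1/(A₁E₁) + 1/(A₂E₂) = 1/(195×107×10³) + 1/(800×145×10³) = 5.655×10⁻⁸ N⁻¹.
P = 0.001803 / 5.655×10⁻⁸ = 31890 N = 31.89 kN.
σ_{invar} = P/A₂ = 31890/800 = 39.86 MPa, compressive.

σ ≈ 39.9 MPa (compressive)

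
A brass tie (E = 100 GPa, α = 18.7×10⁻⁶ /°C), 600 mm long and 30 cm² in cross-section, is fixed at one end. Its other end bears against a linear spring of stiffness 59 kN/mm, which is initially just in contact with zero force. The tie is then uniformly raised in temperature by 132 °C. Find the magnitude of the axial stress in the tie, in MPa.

If the spring were absent the tie would lengthen by αΔT L = 18.7×10⁻⁶ × 132 × 600 = 1.481 mm.
Let P be the compressive force at the spring. The tie shortens elastically by PL/(AE) and the spring compresses by P/k; together these equal δ_free.
So P = δ_free / [L/(AE) + 1/k] = 1.481 / [ 600/(3000×100×10³) + 1/(59×10³) ].
P = 1.481 / 1.895×10⁻⁵ = 78160 N.
σ = P/A = 78160/3000 = 26.05 MPa.

σ ≈ 26.1 MPa (compressive)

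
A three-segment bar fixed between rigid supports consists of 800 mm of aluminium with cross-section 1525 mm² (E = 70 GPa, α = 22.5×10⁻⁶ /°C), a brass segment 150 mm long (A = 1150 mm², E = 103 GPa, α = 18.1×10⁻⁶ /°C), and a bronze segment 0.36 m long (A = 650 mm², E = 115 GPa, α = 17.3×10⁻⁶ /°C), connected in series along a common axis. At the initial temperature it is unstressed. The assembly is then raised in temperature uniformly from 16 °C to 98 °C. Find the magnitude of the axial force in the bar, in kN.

Free thermal expansion of the whole bar: Σ αᵢΔT Lᵢ = 22.5×10⁻⁶×82×800 + 18.1×10⁻⁶×82×150 + 17.3×10⁻⁶×82×360 = 2.209 mm.
The rigid supports impose zero overall length change; the single axial force P common to all segments must satisfy P Σ Lᵢ/(AᵢEᵢ) = δ_free.
Σ Lᵢ/(AᵢEᵢ) = 800/(1525×70×10³) + 150/(1150×103×10³) + 360/(650×115×10³) = 1.358×10⁻⁵ mm/N.
Hence P = δ_free / Σ(L/AE) = 2.209/1.358×10⁻⁵ = 162.7 kN (compressive).

P ≈ 163 kN (compressive)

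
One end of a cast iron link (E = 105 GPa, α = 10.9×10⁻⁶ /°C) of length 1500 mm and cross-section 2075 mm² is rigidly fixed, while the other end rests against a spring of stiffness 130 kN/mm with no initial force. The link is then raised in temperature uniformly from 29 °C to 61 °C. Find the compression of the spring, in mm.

Free thermal expansion: δ_free = αΔT L = 10.9×10⁻⁶ × 32 × 1500 = 0.5232 mm.
With a force P in the spring, the elastic change of the link is PL/(AE) and that of the spring is P/k; compatibility requires their sum to equal δ_free.
So P = δ_free / [L/(AE) + 1/k] = 0.5232 / [ 1500/(2075×105×10³) + 1/(130×10³) ].
P = 0.5232 / 1.458×10⁻⁵ = 35890 N.
Spring compression = P/k = 35890/(130×10³) = 0.2761 mm.

δ ≈ 0.276 mm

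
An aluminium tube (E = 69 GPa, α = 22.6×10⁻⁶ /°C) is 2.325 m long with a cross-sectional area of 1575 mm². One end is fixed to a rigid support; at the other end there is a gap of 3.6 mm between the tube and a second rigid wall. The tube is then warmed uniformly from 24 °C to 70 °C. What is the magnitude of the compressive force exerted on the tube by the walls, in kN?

P ≈ 0 kN

Unrestrained expansion: δ_free = αΔT L = 22.6×10⁻⁶ × 46 × 2325 = 2.417 mm.
This is smaller than the 3.6 mm clearance, so the tube expands freely without reaching the stop — the stress is zero.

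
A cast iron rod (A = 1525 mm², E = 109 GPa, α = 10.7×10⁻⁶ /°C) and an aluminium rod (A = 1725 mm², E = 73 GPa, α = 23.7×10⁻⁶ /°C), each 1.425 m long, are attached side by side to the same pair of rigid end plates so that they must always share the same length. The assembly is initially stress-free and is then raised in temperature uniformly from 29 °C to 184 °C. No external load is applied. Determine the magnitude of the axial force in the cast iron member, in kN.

P ≈ 144 kN (tensile in the cast iron)

The aluminium has the larger α, so on heating it would change length more than the cast iron if both were free. The rigid plates force a common final length, so the aluminium is put into compression and the cast iron into tension, with equal and opposite forces P (no external load).
Compatibility of the two members (thermal + elastic change equal): (α₁ − α₂)ΔT = P·[1/(A₁E₁) + 1/(A₂E₂)].
|α₁ − α₂|·ΔT = 13×10⁻⁶ × 155 = 0.002015.
1/(A₁E₁) + 1/(A₂E₂) = 1/(1525×109×10³) + 1/(1725×73×10³) = 1.396×10⁻⁸ N⁻¹.
So P = 0.002015 / 1.396×10⁻⁸ = 144.4 kN.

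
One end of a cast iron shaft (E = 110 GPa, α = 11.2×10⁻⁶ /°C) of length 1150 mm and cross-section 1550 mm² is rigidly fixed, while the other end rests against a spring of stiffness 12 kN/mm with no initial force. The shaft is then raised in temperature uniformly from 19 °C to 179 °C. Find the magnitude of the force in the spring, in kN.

P ≈ 22.9 kN

The unrestrained thermal change is αΔT L = 11.2×10⁻⁶ × 160 × 1150 = 2.061 mm.
Let P be the compressive force at the spring. The shaft shortens elastically by PL/(AE) and the spring compresses by P/k; together these equal δ_free.
So P = δ_free / [L/(AE) + 1/k] = 2.061 / [ 1150/(1550×110×10³) + 1/(12×10³) ].
P = 2.061 / 9.008×10⁻⁵ = 22880 N.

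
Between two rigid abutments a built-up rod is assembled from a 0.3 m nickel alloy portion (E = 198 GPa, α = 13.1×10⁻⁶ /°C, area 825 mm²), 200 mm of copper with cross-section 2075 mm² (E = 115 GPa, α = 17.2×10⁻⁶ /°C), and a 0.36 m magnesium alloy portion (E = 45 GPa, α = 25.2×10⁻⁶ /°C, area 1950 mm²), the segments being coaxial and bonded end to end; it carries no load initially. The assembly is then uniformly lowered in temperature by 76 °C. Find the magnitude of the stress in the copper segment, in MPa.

σ ≈ 88.9 MPa (tensile)

With the walls removed the bar would change length by δ_free = Σ αᵢΔT Lᵢ = 13.1×10⁻⁶×76×300 + 17.2×10⁻⁶×76×200 + 25.2×10⁻⁶×76×360 = 1.25 mm.
The walls prevent any net length change, so an axial force P (same in every segment) develops. Compatibility: P · Σ Lᵢ/(AᵢEᵢ) = δ_free.
The series flexibility is Σ Lᵢ/(AᵢEᵢ) = 300/(825×198×10³) + 200/(2075×115×10³) + 360/(1950×45×10³) = 6.777×10⁻⁶ mm/N.
Hence P = δ_free / Σ(L/AE) = 1.25/6.777×10⁻⁶ = 184.4 kN (tensile).
σ_{copper} = P / A = 184400 / 2075 = 88.86 MPa.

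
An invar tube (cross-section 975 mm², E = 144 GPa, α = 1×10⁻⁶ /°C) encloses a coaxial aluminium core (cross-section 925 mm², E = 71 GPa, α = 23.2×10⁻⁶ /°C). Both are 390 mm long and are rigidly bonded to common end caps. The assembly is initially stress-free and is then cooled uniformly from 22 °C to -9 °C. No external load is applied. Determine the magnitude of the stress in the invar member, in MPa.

Both members must finish at the same length. With the larger α, the aluminium tends to over-contract; the plates restrain it, putting the aluminium in tension and the invar in compression. With no external load the two internal forces are equal and opposite, magnitude P.
Equating the net (thermal + elastic) strains gives |α₁ − α₂|·ΔT = P·[1/(A₁E₁) + 1/(A₂E₂)].
|α₁ − α₂|·ΔT = 22.2×10⁻⁶ × 31 = 0.0006882.
1/(A₁E₁) + 1/(A₂E₂) = 1/(975×144×10³) + 1/(925×71×10³) = 2.235×10⁻⁸ N⁻¹.
P = 0.0006882 / 2.235×10⁻⁸ = 30790 N = 30.79 kN.
σ_{invar} = P/A₁ = 30790/975 = 31.58 MPa, compressive.

σ ≈ 31.6 MPa (compressive)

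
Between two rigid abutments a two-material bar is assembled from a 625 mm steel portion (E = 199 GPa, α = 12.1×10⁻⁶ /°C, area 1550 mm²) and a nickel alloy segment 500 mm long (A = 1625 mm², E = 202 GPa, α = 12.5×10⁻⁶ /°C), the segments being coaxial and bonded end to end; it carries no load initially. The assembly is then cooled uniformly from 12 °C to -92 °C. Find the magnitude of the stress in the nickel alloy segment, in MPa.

With the walls removed the bar would change length by δ_free = Σ αᵢΔT Lᵢ = 12.1×10⁻⁶×104×625 + 12.5×10⁻⁶×104×500 = 1.437 mm.
The rigid supports impose zero overall length change; the single axial force P common to all segments must satisfy P Σ Lᵢ/(AᵢEᵢ) = δ_free.
Σ Lᵢ/(AᵢEᵢ) = 625/(1550×199×10³) + 500/(1625×202×10³) = 3.549×10⁻⁶ mm/N.
So P = 1.437 / 3.549×10⁻⁶ = 404.7 kN, tensile.
σ_{nickel alloy} = P / A = 404700 / 1625 = 249 MPa.

σ ≈ 249 MPa (tensile)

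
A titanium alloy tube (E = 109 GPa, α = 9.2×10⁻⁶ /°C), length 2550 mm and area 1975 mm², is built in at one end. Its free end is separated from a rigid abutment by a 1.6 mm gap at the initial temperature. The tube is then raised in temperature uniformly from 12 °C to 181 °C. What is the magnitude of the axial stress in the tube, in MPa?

σ ≈ 101 MPa (compressive)

If the wall were absent the tube would grow by αΔT L = 9.2×10⁻⁶ × 169 × 2550 = 3.965 mm.
The gap closes (δ_free > 1.6 mm) and the wall then resists a further 3.965 − 1.6 = 2.365 mm of expansion.
That suppressed elongation corresponds to σ = E·Δ/L = 109×10³ × 2.365/2550 = 101.1 MPa.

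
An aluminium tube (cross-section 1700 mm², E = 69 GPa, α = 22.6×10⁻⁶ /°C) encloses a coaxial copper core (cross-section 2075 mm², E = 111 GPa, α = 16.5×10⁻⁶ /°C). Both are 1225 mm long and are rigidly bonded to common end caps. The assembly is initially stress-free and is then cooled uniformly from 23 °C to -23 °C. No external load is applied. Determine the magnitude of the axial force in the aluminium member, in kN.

P ≈ 21.8 kN (tensile in the aluminium)

The aluminium has the larger α, so on cooling it would change length more than the copper if both were free. The rigid plates force a common final length, so the aluminium is put into tension and the copper into compression, with equal and opposite forces P (no external load).
Setting the final lengths equal and cancelling L: (α₁ − α₂)ΔT = P/(A₁E₁) + P/(A₂E₂).
|α₁ − α₂|·ΔT = 6.1×10⁻⁶ × 46 = 0.0002806.
1/(A₁E₁) + 1/(A₂E₂) = 1/(1700×69×10³) + 1/(2075×111×10³) = 1.287×10⁻⁸ N⁻¹.
So P = 0.0002806 / 1.287×10⁻⁸ = 21.81 kN.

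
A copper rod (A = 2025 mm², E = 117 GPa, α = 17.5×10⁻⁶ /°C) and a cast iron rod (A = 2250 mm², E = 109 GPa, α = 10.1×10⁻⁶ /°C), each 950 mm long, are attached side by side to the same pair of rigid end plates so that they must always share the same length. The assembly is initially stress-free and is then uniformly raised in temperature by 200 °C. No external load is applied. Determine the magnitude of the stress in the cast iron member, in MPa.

σ ≈ 79.3 MPa (tensile)

The copper has the larger α, so on heating it would change length more than the cast iron if both were free. The rigid plates force a common final length, so the copper is put into compression and the cast iron into tension, with equal and opposite forces P (no external load).
Equating the net (thermal + elastic) strains gives |α₁ − α₂|·ΔT = P·[1/(A₁E₁) + 1/(A₂E₂)].
|α₁ − α₂|·ΔT = 7.4×10⁻⁶ × 200 = 0.00148.
1/(A₁E₁) + 1/(A₂E₂) = 1/(2025×117×10³) + 1/(2250×109×10³) = 8.298×10⁻⁹ N⁻¹.
So P = 0.00148 / 8.298×10⁻⁹ = 178.4 kN.
σ_{cast iron} = P/A₂ = 178400/2250 = 79.27 MPa, tensile.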